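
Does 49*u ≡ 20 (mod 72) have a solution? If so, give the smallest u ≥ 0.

68

gcd(49, 72) = 1, so a unique solution mod 72 exists.
49⁻¹ ≡ 25 (mod 72).
u ≡ 25*20 ≡ 68 (mod 72).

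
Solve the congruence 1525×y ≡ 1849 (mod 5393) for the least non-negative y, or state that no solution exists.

3916

gcd(1525, 5393) = 1, so a unique solution mod 5393 exists.
1525⁻¹ ≡ 3158 (mod 5393).
y ≡ 3158×1849 ≡ 3916 (mod 5393).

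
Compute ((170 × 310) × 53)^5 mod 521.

170 × 310 = 52700 ≡ 79 (mod 521)
79 × 53 = 4187 ≡ 19 (mod 521)
(19)^5 ≡ 307 (mod 521)

307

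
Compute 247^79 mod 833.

121

Compute successive squares:
247^1 ≡ 247 (mod 833)
247^2 ≡ 247^2 = 61009 ≡ 200 (mod 833)
247^4 ≡ 200^2 = 40000 ≡ 16 (mod 833)
247^8 ≡ 16^2 = 256 (mod 833)
247^16 ≡ 256^2 = 65536 ≡ 562 (mod 833)
247^32 ≡ 562^2 = 315844 ≡ 137 (mod 833)
247^64 ≡ 137^2 = 18769 ≡ 443 (mod 833)
247^79 = 247^64 × 247^8 × 247^4 × 247^2 × 247^1 ≡ 443 × 256 × 16 × 200 × 247 (mod 833).
Accumulate the product:
443 × 256 = 113408 ≡ 120
120 × 16 = 1920 ≡ 254
254 × 200 = 50800 ≡ 820
820 × 247 = 202540 ≡ 121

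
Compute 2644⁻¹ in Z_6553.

By the extended Euclidean algorithm:
6553 = 2*2644 + 1265
2644 = 2*1265 + 114
1265 = 11*114 + 11
114 = 10*11 + 4
11 = 2*4 + 3
4 = 1*3 + 1
3 = 3*1 + 0
gcd(2644, 6553) = 1, so the inverse exists.
Bézout: 1 = −719*6553 + 1782*2644.
So 2644⁻¹ ≡ 1782 (mod 6553).

1782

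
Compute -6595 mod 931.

-6595 = -8·931 + 853, so -6595 ≡ 853 (mod 931).

853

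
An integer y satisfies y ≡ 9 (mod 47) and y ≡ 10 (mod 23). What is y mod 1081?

56

47⁻¹ mod 23: 47·1 ≡ 1 (mod 23), so 47⁻¹ ≡ 1.
y = 9 + 47·((10 − 9)·1 mod 23) = 9 + 47·1 = 56.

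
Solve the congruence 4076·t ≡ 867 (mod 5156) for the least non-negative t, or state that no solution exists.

no solution

gcd(4076, 5156) = 4, and 4 does not divide 867.
So the congruence has no solution.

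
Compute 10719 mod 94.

10719 = 114·94 + 3, so 10719 ≡ 3 (mod 94).

3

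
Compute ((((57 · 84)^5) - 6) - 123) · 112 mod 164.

124

57 · 84 = 4788 ≡ 32 (mod 164)
(32)^5 ≡ 32 (mod 164)
32 - 6 = 26
26 - 123 = -97 ≡ 67 (mod 164)
67 · 112 = 7504 ≡ 124 (mod 164)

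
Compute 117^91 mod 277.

117

91 in binary is 1011011, i.e. 91 = 64 + 16 + 8 + 2 + 1.
117^1 ≡ 117 (mod 277)
117^2 ≡ 117^2 = 13689 ≡ 116 (mod 277)
117^4 ≡ 116^2 = 13456 ≡ 160 (mod 277)
117^8 ≡ 160^2 = 25600 ≡ 116 (mod 277)
117^16 ≡ 116^2 = 13456 ≡ 160 (mod 277)
117^32 ≡ 160^2 = 25600 ≡ 116 (mod 277)
117^64 ≡ 116^2 = 13456 ≡ 160 (mod 277)
117^91 = 117^64 · 117^16 · 117^8 · 117^2 · 117^1 ≡ 160 · 160 · 116 · 116 · 117 (mod 277).
Accumulate the product:
160 · 160 = 25600 ≡ 116
116 · 116 = 13456 ≡ 160
160 · 116 = 18560 ≡ 1
1 · 117 = 117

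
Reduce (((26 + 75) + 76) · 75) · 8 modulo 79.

24

26 + 75 = 101 ≡ 22 (mod 79)
22 + 76 = 98 ≡ 19 (mod 79)
19 · 75 = 1425 ≡ 3 (mod 79)
3 · 8 = 24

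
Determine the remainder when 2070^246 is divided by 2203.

1017

Compute successive squares:
246 in binary is 11110110, i.e. 246 = 128 + 64 + 32 + 16 + 4 + 2.
2070^1 ≡ 2070 (mod 2203)
2070^2 ≡ 2070^2 = 4284900 ≡ 65 (mod 2203)
2070^4 ≡ 65^2 = 4225 ≡ 2022 (mod 2203)
2070^8 ≡ 2022^2 = 4088484 ≡ 1919 (mod 2203)
2070^16 ≡ 1919^2 = 3682561 ≡ 1348 (mod 2203)
2070^32 ≡ 1348^2 = 1817104 ≡ 1832 (mod 2203)
2070^64 ≡ 1832^2 = 3356224 ≡ 1055 (mod 2203)
2070^128 ≡ 1055^2 = 1113025 ≡ 510 (mod 2203)
2070^246 = 2070^128 × 2070^64 × 2070^32 × 2070^16 × 2070^4 × 2070^2 ≡ 510 × 1055 × 1832 × 1348 × 2022 × 65 (mod 2203).
Accumulate the product:
510 × 1055 = 538050 ≡ 518
518 × 1832 = 948976 ≡ 1686
1686 × 1348 = 2272728 ≡ 1435
1435 × 2022 = 2901570 ≡ 219
219 × 65 = 14235 ≡ 1017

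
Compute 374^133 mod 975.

Compute successive squares:
133 in binary is 10000101, i.e. 133 = 128 + 4 + 1.
374^1 ≡ 374 (mod 975)
374^2 ≡ 374^2 = 139876 ≡ 451 (mod 975)
374^4 ≡ 451^2 = 203401 ≡ 601 (mod 975)
374^8 ≡ 601^2 = 361201 ≡ 451 (mod 975)
374^16 ≡ 451^2 = 203401 ≡ 601 (mod 975)
374^32 ≡ 601^2 = 361201 ≡ 451 (mod 975)
374^64 ≡ 451^2 = 203401 ≡ 601 (mod 975)
374^128 ≡ 601^2 = 361201 ≡ 451 (mod 975)
374^133 = 374^128 · 374^4 · 374^1 ≡ 451 · 601 · 374 (mod 975).
Accumulate the product:
451 · 601 = 271051 ≡ 1
1 · 374 = 374

374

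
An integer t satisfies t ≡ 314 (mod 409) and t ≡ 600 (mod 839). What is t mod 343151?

409⁻¹ mod 839: 409·759 ≡ 1 (mod 839), so 409⁻¹ ≡ 759.
t = 314 + 409·((600 − 314)·759 mod 839) = 314 + 409·612 = 250622.
Check: 250622 mod 409 = 314, 250622 mod 839 = 600. ✓

250622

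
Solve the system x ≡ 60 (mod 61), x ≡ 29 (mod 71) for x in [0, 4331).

4147

61⁻¹ mod 71: 61*7 ≡ 1 (mod 71), so 61⁻¹ ≡ 7.
x = 60 + 61*((29 − 60)*7 mod 71) = 60 + 61*67 = 4147.
Check: 4147 mod 61 = 60, 4147 mod 71 = 29. ✓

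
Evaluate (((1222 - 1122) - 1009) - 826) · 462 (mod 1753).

1304

1222 - 1122 = 100
100 - 1009 = -909 ≡ 844 (mod 1753)
844 - 826 = 18
18 · 462 = 8316 ≡ 1304 (mod 1753)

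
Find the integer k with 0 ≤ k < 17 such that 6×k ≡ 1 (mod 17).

3

Apply the Euclidean algorithm and back-substitute:
17 = 2×6 + 5
6 = 1×5 + 1
5 = 5×1 + 0
gcd(6, 17) = 1, so the inverse exists.
Back-substitute for 1:
1 = 1×6 − 1×5
  = −1×17 + 3×6
So 6⁻¹ ≡ 3 (mod 17).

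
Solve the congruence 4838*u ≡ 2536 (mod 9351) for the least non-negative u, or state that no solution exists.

7295

gcd(4838, 9351) = 1, so a unique solution mod 9351 exists.
4838⁻¹ ≡ 3539 (mod 9351).
u ≡ 3539*2536 ≡ 7295 (mod 9351).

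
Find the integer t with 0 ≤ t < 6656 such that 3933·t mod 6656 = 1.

Apply the Euclidean algorithm and back-substitute:
6656 = 1·3933 + 2723
3933 = 1·2723 + 1210
2723 = 2·1210 + 303
1210 = 3·303 + 301
303 = 1·301 + 2
301 = 150·2 + 1
2 = 2·1 + 0
gcd(3933, 6656) = 1, so the inverse exists.
Bézout: 1 = −1960·6656 + 3317·3933.
So 3933⁻¹ ≡ 3317 (mod 6656).

3317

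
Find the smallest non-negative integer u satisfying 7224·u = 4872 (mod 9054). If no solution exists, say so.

gcd(7224, 9054) = 6, and 6 | 4872, so solutions exist.
Divide through by 6: 1204·u = 812 (mod 1509).
1204⁻¹ ≡ 94 (mod 1509).
u ≡ 94·812 ≡ 878 (mod 1509).
The smallest non-negative solution is u = 878.

878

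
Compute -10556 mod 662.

-10556 = -16×662 + 36, so -10556 ≡ 36 (mod 662).

36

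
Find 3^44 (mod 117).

9

Using repeated squaring:
44 in binary is 101100, i.e. 44 = 32 + 8 + 4.
3^1 ≡ 3 (mod 117)
3^2 ≡ 3^2 = 9 (mod 117)
3^4 ≡ 9^2 = 81 (mod 117)
3^8 ≡ 81^2 = 6561 ≡ 9 (mod 117)
3^16 ≡ 9^2 = 81 (mod 117)
3^32 ≡ 81^2 = 6561 ≡ 9 (mod 117)
3^44 = 3^32 · 3^8 · 3^4 ≡ 9 · 9 · 81 (mod 117).
Accumulate the product:
9 · 9 = 81
81 · 81 = 6561 ≡ 9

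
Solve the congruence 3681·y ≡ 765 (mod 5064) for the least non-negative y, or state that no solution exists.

805

gcd(3681, 5064) = 3, and 3 | 765, so solutions exist.
Divide through by 3: 1227·y mod 1688 = 255.
1227⁻¹ ≡ 963 (mod 1688).
y ≡ 963·255 ≡ 805 (mod 1688).
The smallest non-negative solution is y = 805.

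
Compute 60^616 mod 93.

33

Compute successive squares:
616 in binary is 1001101000, i.e. 616 = 512 + 64 + 32 + 8.
60^1 ≡ 60 (mod 93)
60^2 ≡ 60^2 = 3600 ≡ 66 (mod 93)
60^4 ≡ 66^2 = 4356 ≡ 78 (mod 93)
60^8 ≡ 78^2 = 6084 ≡ 39 (mod 93)
60^16 ≡ 39^2 = 1521 ≡ 33 (mod 93)
60^32 ≡ 33^2 = 1089 ≡ 66 (mod 93)
60^64 ≡ 66^2 = 4356 ≡ 78 (mod 93)
60^128 ≡ 78^2 = 6084 ≡ 39 (mod 93)
60^256 ≡ 39^2 = 1521 ≡ 33 (mod 93)
60^512 ≡ 33^2 = 1089 ≡ 66 (mod 93)
60^616 = 60^512 * 60^64 * 60^32 * 60^8 ≡ 66 * 78 * 66 * 39 (mod 93).
Accumulate the product:
66 * 78 = 5148 ≡ 33
33 * 66 = 2178 ≡ 39
39 * 39 = 1521 ≡ 33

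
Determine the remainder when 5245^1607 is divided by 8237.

5940

1607 in binary is 11001000111, i.e. 1607 = 1024 + 512 + 64 + 4 + 2 + 1.
5245^1 ≡ 5245 (mod 8237)
5245^2 ≡ 5245^2 = 27510025 ≡ 6682 (mod 8237)
5245^4 ≡ 6682^2 = 44649124 ≡ 4584 (mod 8237)
5245^8 ≡ 4584^2 = 21013056 ≡ 469 (mod 8237)
5245^16 ≡ 469^2 = 219961 ≡ 5799 (mod 8237)
5245^32 ≡ 5799^2 = 33628401 ≡ 4967 (mod 8237)
5245^64 ≡ 4967^2 = 24671089 ≡ 1274 (mod 8237)
5245^128 ≡ 1274^2 = 1623076 ≡ 387 (mod 8237)
5245^256 ≡ 387^2 = 149769 ≡ 1503 (mod 8237)
5245^512 ≡ 1503^2 = 2259009 ≡ 2071 (mod 8237)
5245^1024 ≡ 2071^2 = 4289041 ≡ 5801 (mod 8237)
5245^1607 = 5245^1024 × 5245^512 × 5245^64 × 5245^4 × 5245^2 × 5245^1 ≡ 5801 × 2071 × 1274 × 4584 × 6682 × 5245 (mod 8237).
Accumulate the product:
5801 × 2071 = 12013871 ≡ 4325
4325 × 1274 = 5510050 ≡ 7734
7734 × 4584 = 35452656 ≡ 608
608 × 6682 = 4062656 ≡ 1815
1815 × 5245 = 9519675 ≡ 5940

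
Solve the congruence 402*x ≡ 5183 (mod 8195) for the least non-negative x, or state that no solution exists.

gcd(402, 8195) = 1, so a unique solution mod 8195 exists.
402⁻¹ ≡ 6503 (mod 8195).
x ≡ 6503*5183 ≡ 7209 (mod 8195).

7209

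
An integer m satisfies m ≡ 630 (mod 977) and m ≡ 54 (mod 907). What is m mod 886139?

220455

977⁻¹ mod 907: 977*609 ≡ 1 (mod 907), so 977⁻¹ ≡ 609.
m = 630 + 977*((54 − 630)*609 mod 907) = 630 + 977*225 = 220455.
Check: 220455 mod 977 = 630, 220455 mod 907 = 54. ✓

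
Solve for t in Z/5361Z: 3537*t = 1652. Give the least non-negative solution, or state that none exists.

gcd(3537, 5361) = 3, and 3 does not divide 1652.
So the congruence has no solution.

no solution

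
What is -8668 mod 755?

-8668 = -12×755 + 392, so -8668 ≡ 392 (mod 755).

392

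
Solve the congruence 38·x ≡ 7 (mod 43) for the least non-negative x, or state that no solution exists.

33

gcd(38, 43) = 1, so a unique solution mod 43 exists.
38⁻¹ ≡ 17 (mod 43).
x ≡ 17·7 ≡ 33 (mod 43).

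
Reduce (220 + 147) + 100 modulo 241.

220 + 147 = 367 ≡ 126 (mod 241)
126 + 100 = 226

226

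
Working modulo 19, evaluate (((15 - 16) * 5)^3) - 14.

13

15 - 16 = -1 ≡ 18 (mod 19)
18 * 5 = 90 ≡ 14 (mod 19)
(14)^3 ≡ 8 (mod 19)
8 - 14 = -6 ≡ 13 (mod 19)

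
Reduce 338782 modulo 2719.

338782 = 124×2719 + 1626, so 338782 ≡ 1626 (mod 2719).

1626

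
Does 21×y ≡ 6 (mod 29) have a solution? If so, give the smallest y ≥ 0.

21

gcd(21, 29) = 1, so a unique solution mod 29 exists.
21⁻¹ ≡ 18 (mod 29).
y ≡ 18×6 ≡ 21 (mod 29).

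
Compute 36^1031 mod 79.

72

1031 in binary is 10000000111, i.e. 1031 = 1024 + 4 + 2 + 1.
36^1 ≡ 36 (mod 79)
36^2 ≡ 36^2 = 1296 ≡ 32 (mod 79)
36^4 ≡ 32^2 = 1024 ≡ 76 (mod 79)
36^8 ≡ 76^2 = 5776 ≡ 9 (mod 79)
36^16 ≡ 9^2 = 81 ≡ 2 (mod 79)
36^32 ≡ 2^2 = 4 (mod 79)
36^64 ≡ 4^2 = 16 (mod 79)
36^128 ≡ 16^2 = 256 ≡ 19 (mod 79)
36^256 ≡ 19^2 = 361 ≡ 45 (mod 79)
36^512 ≡ 45^2 = 2025 ≡ 50 (mod 79)
36^1024 ≡ 50^2 = 2500 ≡ 51 (mod 79)
36^1031 = 36^1024 * 36^4 * 36^2 * 36^1 ≡ 51 * 76 * 32 * 36 (mod 79).
Accumulate the product:
51 * 76 = 3876 ≡ 5
5 * 32 = 160 ≡ 2
2 * 36 = 72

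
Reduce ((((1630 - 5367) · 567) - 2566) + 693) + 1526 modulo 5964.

3958

1630 - 5367 = -3737 ≡ 2227 (mod 5964)
2227 · 567 = 1262709 ≡ 4305 (mod 5964)
4305 - 2566 = 1739
1739 + 693 = 2432
2432 + 1526 = 3958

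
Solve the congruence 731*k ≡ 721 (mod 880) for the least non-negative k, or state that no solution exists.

131

gcd(731, 880) = 1, so a unique solution mod 880 exists.
731⁻¹ ≡ 691 (mod 880).
k ≡ 691*721 ≡ 131 (mod 880).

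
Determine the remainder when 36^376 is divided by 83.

31

376 in binary is 101111000, i.e. 376 = 256 + 64 + 32 + 16 + 8.
36^1 ≡ 36 (mod 83)
36^2 ≡ 36^2 = 1296 ≡ 51 (mod 83)
36^4 ≡ 51^2 = 2601 ≡ 28 (mod 83)
36^8 ≡ 28^2 = 784 ≡ 37 (mod 83)
36^16 ≡ 37^2 = 1369 ≡ 41 (mod 83)
36^32 ≡ 41^2 = 1681 ≡ 21 (mod 83)
36^64 ≡ 21^2 = 441 ≡ 26 (mod 83)
36^128 ≡ 26^2 = 676 ≡ 12 (mod 83)
36^256 ≡ 12^2 = 144 ≡ 61 (mod 83)
36^376 = 36^256 × 36^64 × 36^32 × 36^16 × 36^8 ≡ 61 × 26 × 21 × 41 × 37 (mod 83).
Accumulate the product:
61 × 26 = 1586 ≡ 9
9 × 21 = 189 ≡ 23
23 × 41 = 943 ≡ 30
30 × 37 = 1110 ≡ 31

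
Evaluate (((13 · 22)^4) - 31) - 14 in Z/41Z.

38

13 · 22 = 286 ≡ 40 (mod 41)
(40)^4 ≡ 1 (mod 41)
1 - 31 = -30 ≡ 11 (mod 41)
11 - 14 = -3 ≡ 38 (mod 41)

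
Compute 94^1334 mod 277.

Using repeated squaring:
1334 in binary is 10100110110, i.e. 1334 = 1024 + 256 + 32 + 16 + 4 + 2.
94^1 ≡ 94 (mod 277)
94^2 ≡ 94^2 = 8836 ≡ 249 (mod 277)
94^4 ≡ 249^2 = 62001 ≡ 230 (mod 277)
94^8 ≡ 230^2 = 52900 ≡ 270 (mod 277)
94^16 ≡ 270^2 = 72900 ≡ 49 (mod 277)
94^32 ≡ 49^2 = 2401 ≡ 185 (mod 277)
94^64 ≡ 185^2 = 34225 ≡ 154 (mod 277)
94^128 ≡ 154^2 = 23716 ≡ 171 (mod 277)
94^256 ≡ 171^2 = 29241 ≡ 156 (mod 277)
94^512 ≡ 156^2 = 24336 ≡ 237 (mod 277)
94^1024 ≡ 237^2 = 56169 ≡ 215 (mod 277)
94^1334 = 94^1024 · 94^256 · 94^32 · 94^16 · 94^4 · 94^2 ≡ 215 · 156 · 185 · 49 · 230 · 249 (mod 277).
Accumulate the product:
215 · 156 = 33540 ≡ 23
23 · 185 = 4255 ≡ 100
100 · 49 = 4900 ≡ 191
191 · 230 = 43930 ≡ 164
164 · 249 = 40836 ≡ 117

117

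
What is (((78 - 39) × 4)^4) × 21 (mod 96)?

0

78 - 39 = 39
39 × 4 = 156 ≡ 60 (mod 96)
(60)^4 ≡ 0 (mod 96)
0 × 21 = 0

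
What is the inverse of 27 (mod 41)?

41 = 1·27 + 14
27 = 1·14 + 13
14 = 1·13 + 1
13 = 13·1 + 0
gcd(27, 41) = 1, so the inverse exists.
Back-substitute for 1:
1 = 1·14 − 1·13
  = −1·27 + 2·14
  = 2·41 − 3·27
So 27⁻¹ ≡ −3 ≡ 38 (mod 41).

38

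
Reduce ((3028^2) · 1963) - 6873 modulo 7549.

5417

(3028)^2 ≡ 4298 (mod 7549)
4298 · 1963 = 8436974 ≡ 4741 (mod 7549)
4741 - 6873 = -2132 ≡ 5417 (mod 7549)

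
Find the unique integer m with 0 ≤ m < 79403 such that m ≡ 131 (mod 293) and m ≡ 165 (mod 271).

51113

293⁻¹ mod 271: 293·37 ≡ 1 (mod 271), so 293⁻¹ ≡ 37.
m = 131 + 293·((165 − 131)·37 mod 271) = 131 + 293·174 = 51113.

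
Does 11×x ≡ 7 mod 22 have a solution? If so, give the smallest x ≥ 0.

gcd(11, 22) = 11, and 11 does not divide 7.
So the congruence has no solution.

no solution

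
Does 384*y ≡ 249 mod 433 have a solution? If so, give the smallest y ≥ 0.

gcd(384, 433) = 1, so a unique solution mod 433 exists.
384⁻¹ ≡ 53 (mod 433).
y ≡ 53*249 ≡ 207 (mod 433).

207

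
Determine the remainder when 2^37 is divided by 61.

Compute successive squares:
2^1 ≡ 2 (mod 61)
2^2 ≡ 2^2 = 4 (mod 61)
2^4 ≡ 4^2 = 16 (mod 61)
2^8 ≡ 16^2 = 256 ≡ 12 (mod 61)
2^16 ≡ 12^2 = 144 ≡ 22 (mod 61)
2^32 ≡ 22^2 = 484 ≡ 57 (mod 61)
2^37 = 2^32 × 2^4 × 2^1 ≡ 57 × 16 × 2 (mod 61).
Accumulate the product:
57 × 16 = 912 ≡ 58
58 × 2 = 116 ≡ 55

55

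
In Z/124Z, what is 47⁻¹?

95

Run the extended Euclidean algorithm:
124 = 2·47 + 30
47 = 1·30 + 17
30 = 1·17 + 13
17 = 1·13 + 4
13 = 3·4 + 1
4 = 4·1 + 0
gcd(47, 124) = 1, so the inverse exists.
Bézout: 1 = 11·124 − 29·47.
So 47⁻¹ ≡ −29 ≡ 95 (mod 124).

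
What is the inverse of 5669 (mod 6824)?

4957

6824 = 1*5669 + 1155
5669 = 4*1155 + 1049
1155 = 1*1049 + 106
1049 = 9*106 + 95
106 = 1*95 + 11
95 = 8*11 + 7
11 = 1*7 + 4
7 = 1*4 + 3
4 = 1*3 + 1
3 = 3*1 + 0
gcd(5669, 6824) = 1, so the inverse exists.
Back-substitute for 1:
1 = 1*4 − 1*3
  = −1*7 + 2*4
  = 2*11 − 3*7
  = −3*95 + 26*11
  = 26*106 − 29*95
  = −29*1049 + 287*106
  = 287*1155 − 316*1049
  = −316*5669 + 1551*1155
  = 1551*6824 − 1867*5669
So 5669⁻¹ ≡ −1867 ≡ 4957 (mod 6824).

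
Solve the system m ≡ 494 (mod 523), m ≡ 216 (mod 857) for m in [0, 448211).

167331

523⁻¹ mod 857: 523×526 ≡ 1 (mod 857), so 523⁻¹ ≡ 526.
m = 494 + 523×((216 − 494)×526 mod 857) = 494 + 523×319 = 167331.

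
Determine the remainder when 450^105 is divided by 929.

840

105 in binary is 1101001, i.e. 105 = 64 + 32 + 8 + 1.
450^1 ≡ 450 (mod 929)
450^2 ≡ 450^2 = 202500 ≡ 907 (mod 929)
450^4 ≡ 907^2 = 822649 ≡ 484 (mod 929)
450^8 ≡ 484^2 = 234256 ≡ 148 (mod 929)
450^16 ≡ 148^2 = 21904 ≡ 537 (mod 929)
450^32 ≡ 537^2 = 288369 ≡ 379 (mod 929)
450^64 ≡ 379^2 = 143641 ≡ 575 (mod 929)
450^105 = 450^64 × 450^32 × 450^8 × 450^1 ≡ 575 × 379 × 148 × 450 (mod 929).
Accumulate the product:
575 × 379 = 217925 ≡ 539
539 × 148 = 79772 ≡ 807
807 × 450 = 363150 ≡ 840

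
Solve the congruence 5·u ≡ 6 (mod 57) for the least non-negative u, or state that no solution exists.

24

gcd(5, 57) = 1, so a unique solution mod 57 exists.
5⁻¹ ≡ 23 (mod 57).
u ≡ 23·6 ≡ 24 (mod 57).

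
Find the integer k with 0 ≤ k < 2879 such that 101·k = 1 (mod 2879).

By the extended Euclidean algorithm:
2879 = 28*101 + 51
101 = 1*51 + 50
51 = 1*50 + 1
50 = 50*1 + 0
gcd(101, 2879) = 1, so the inverse exists.
Bézout: 1 = 2*2879 − 57*101.
So 101⁻¹ ≡ −57 ≡ 2822 (mod 2879).

2822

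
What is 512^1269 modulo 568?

344

1269 in binary is 10011110101, i.e. 1269 = 1024 + 128 + 64 + 32 + 16 + 4 + 1.
512^1 ≡ 512 (mod 568)
512^2 ≡ 512^2 = 262144 ≡ 296 (mod 568)
512^4 ≡ 296^2 = 87616 ≡ 144 (mod 568)
512^8 ≡ 144^2 = 20736 ≡ 288 (mod 568)
512^16 ≡ 288^2 = 82944 ≡ 16 (mod 568)
512^32 ≡ 16^2 = 256 (mod 568)
512^64 ≡ 256^2 = 65536 ≡ 216 (mod 568)
512^128 ≡ 216^2 = 46656 ≡ 80 (mod 568)
512^256 ≡ 80^2 = 6400 ≡ 152 (mod 568)
512^512 ≡ 152^2 = 23104 ≡ 384 (mod 568)
512^1024 ≡ 384^2 = 147456 ≡ 344 (mod 568)
512^1269 = 512^1024 * 512^128 * 512^64 * 512^32 * 512^16 * 512^4 * 512^1 ≡ 344 * 80 * 216 * 256 * 16 * 144 * 512 (mod 568).
Accumulate the product:
344 * 80 = 27520 ≡ 256
256 * 216 = 55296 ≡ 200
200 * 256 = 51200 ≡ 80
80 * 16 = 1280 ≡ 144
144 * 144 = 20736 ≡ 288
288 * 512 = 147456 ≡ 344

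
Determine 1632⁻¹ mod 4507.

1008

Apply the Euclidean algorithm and back-substitute:
4507 = 2·1632 + 1243
1632 = 1·1243 + 389
1243 = 3·389 + 76
389 = 5·76 + 9
76 = 8·9 + 4
9 = 2·4 + 1
4 = 4·1 + 0
gcd(1632, 4507) = 1, so the inverse exists.
Back-substitute for 1:
1 = 1·9 − 2·4
  = −2·76 + 17·9
  = 17·389 − 87·76
  = −87·1243 + 278·389
  = 278·1632 − 365·1243
  = −365·4507 + 1008·1632
So 1632⁻¹ ≡ 1008 (mod 4507).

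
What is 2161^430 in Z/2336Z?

609

Using repeated squaring:
430 in binary is 110101110, i.e. 430 = 256 + 128 + 32 + 8 + 4 + 2.
2161^1 ≡ 2161 (mod 2336)
2161^2 ≡ 2161^2 = 4669921 ≡ 257 (mod 2336)
2161^4 ≡ 257^2 = 66049 ≡ 641 (mod 2336)
2161^8 ≡ 641^2 = 410881 ≡ 2081 (mod 2336)
2161^16 ≡ 2081^2 = 4330561 ≡ 1953 (mod 2336)
2161^32 ≡ 1953^2 = 3814209 ≡ 1857 (mod 2336)
2161^64 ≡ 1857^2 = 3448449 ≡ 513 (mod 2336)
2161^128 ≡ 513^2 = 263169 ≡ 1537 (mod 2336)
2161^256 ≡ 1537^2 = 2362369 ≡ 673 (mod 2336)
2161^430 = 2161^256 · 2161^128 · 2161^32 · 2161^8 · 2161^4 · 2161^2 ≡ 673 · 1537 · 1857 · 2081 · 641 · 257 (mod 2336).
Accumulate the product:
673 · 1537 = 1034401 ≡ 1889
1889 · 1857 = 3507873 ≡ 1537
1537 · 2081 = 3198497 ≡ 513
513 · 641 = 328833 ≡ 1793
1793 · 257 = 460801 ≡ 609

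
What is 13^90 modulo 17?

16

Using repeated squaring:
90 in binary is 1011010, i.e. 90 = 64 + 16 + 8 + 2.
13^1 ≡ 13 (mod 17)
13^2 ≡ 13^2 = 169 ≡ 16 (mod 17)
13^4 ≡ 16^2 = 256 ≡ 1 (mod 17)
13^8 ≡ 1^2 = 1 (mod 17)
13^16 ≡ 1^2 = 1 (mod 17)
13^32 ≡ 1^2 = 1 (mod 17)
13^64 ≡ 1^2 = 1 (mod 17)
13^90 = 13^64 × 13^16 × 13^8 × 13^2 ≡ 1 × 1 × 1 × 16 (mod 17).
Accumulate the product:
1 × 1 = 1
1 × 1 = 1
1 × 16 = 16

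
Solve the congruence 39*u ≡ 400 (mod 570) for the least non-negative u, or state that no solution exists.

gcd(39, 570) = 3, and 3 does not divide 400.
So the congruence has no solution.

no solution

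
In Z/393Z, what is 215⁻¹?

170

Apply the Euclidean algorithm and back-substitute:
393 = 1×215 + 178
215 = 1×178 + 37
178 = 4×37 + 30
37 = 1×30 + 7
30 = 4×7 + 2
7 = 3×2 + 1
2 = 2×1 + 0
gcd(215, 393) = 1, so the inverse exists.
Bézout: 1 = −93×393 + 170×215.
So 215⁻¹ ≡ 170 (mod 393).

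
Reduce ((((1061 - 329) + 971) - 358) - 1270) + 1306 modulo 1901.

1381

1061 - 329 = 732
732 + 971 = 1703
1703 - 358 = 1345
1345 - 1270 = 75
75 + 1306 = 1381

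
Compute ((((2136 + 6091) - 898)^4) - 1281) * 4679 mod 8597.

766

2136 + 6091 = 8227
8227 - 898 = 7329
(7329)^4 ≡ 8434 (mod 8597)
8434 - 1281 = 7153
7153 * 4679 = 33468887 ≡ 766 (mod 8597)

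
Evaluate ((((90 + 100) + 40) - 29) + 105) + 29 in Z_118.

90 + 100 = 190 ≡ 72 (mod 118)
72 + 40 = 112
112 - 29 = 83
83 + 105 = 188 ≡ 70 (mod 118)
70 + 29 = 99

99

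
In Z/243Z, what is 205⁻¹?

211

Run the extended Euclidean algorithm:
243 = 1·205 + 38
205 = 5·38 + 15
38 = 2·15 + 8
15 = 1·8 + 7
8 = 1·7 + 1
7 = 7·1 + 0
gcd(205, 243) = 1, so the inverse exists.
Back-substitute for 1:
1 = 1·8 − 1·7
  = −1·15 + 2·8
  = 2·38 − 5·15
  = −5·205 + 27·38
  = 27·243 − 32·205
So 205⁻¹ ≡ −32 ≡ 211 (mod 243).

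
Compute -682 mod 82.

56

-682 = -9*82 + 56, so -682 ≡ 56 (mod 82).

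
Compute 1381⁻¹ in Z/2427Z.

Run the extended Euclidean algorithm:
2427 = 1·1381 + 1046
1381 = 1·1046 + 335
1046 = 3·335 + 41
335 = 8·41 + 7
41 = 5·7 + 6
7 = 1·6 + 1
6 = 6·1 + 0
gcd(1381, 2427) = 1, so the inverse exists.
Back-substitute for 1:
1 = 1·7 − 1·6
  = −1·41 + 6·7
  = 6·335 − 49·41
  = −49·1046 + 153·335
  = 153·1381 − 202·1046
  = −202·2427 + 355·1381
So 1381⁻¹ ≡ 355 (mod 2427).

355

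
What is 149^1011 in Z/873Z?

818

Compute successive squares:
149^1 ≡ 149 (mod 873)
149^2 ≡ 149^2 = 22201 ≡ 376 (mod 873)
149^4 ≡ 376^2 = 141376 ≡ 823 (mod 873)
149^8 ≡ 823^2 = 677329 ≡ 754 (mod 873)
149^16 ≡ 754^2 = 568516 ≡ 193 (mod 873)
149^32 ≡ 193^2 = 37249 ≡ 583 (mod 873)
149^64 ≡ 583^2 = 339889 ≡ 292 (mod 873)
149^128 ≡ 292^2 = 85264 ≡ 583 (mod 873)
149^256 ≡ 583^2 = 339889 ≡ 292 (mod 873)
149^512 ≡ 292^2 = 85264 ≡ 583 (mod 873)
149^1011 = 149^512 · 149^256 · 149^128 · 149^64 · 149^32 · 149^16 · 149^2 · 149^1 ≡ 583 · 292 · 583 · 292 · 583 · 193 · 376 · 149 (mod 873).
Accumulate the product:
583 · 292 = 170236 ≡ 1
1 · 583 = 583
583 · 292 = 170236 ≡ 1
1 · 583 = 583
583 · 193 = 112519 ≡ 775
775 · 376 = 291400 ≡ 691
691 · 149 = 102959 ≡ 818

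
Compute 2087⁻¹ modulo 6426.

Run the extended Euclidean algorithm:
6426 = 3*2087 + 165
2087 = 12*165 + 107
165 = 1*107 + 58
107 = 1*58 + 49
58 = 1*49 + 9
49 = 5*9 + 4
9 = 2*4 + 1
4 = 4*1 + 0
gcd(2087, 6426) = 1, so the inverse exists.
Back-substitute for 1:
1 = 1*9 − 2*4
  = −2*49 + 11*9
  = 11*58 − 13*49
  = −13*107 + 24*58
  = 24*165 − 37*107
  = −37*2087 + 468*165
  = 468*6426 − 1441*2087
So 2087⁻¹ ≡ −1441 ≡ 4985 (mod 6426).

4985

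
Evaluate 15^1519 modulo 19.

13

By square-and-multiply:
15^1 ≡ 15 (mod 19)
15^2 ≡ 15^2 = 225 ≡ 16 (mod 19)
15^4 ≡ 16^2 = 256 ≡ 9 (mod 19)
15^8 ≡ 9^2 = 81 ≡ 5 (mod 19)
15^16 ≡ 5^2 = 25 ≡ 6 (mod 19)
15^32 ≡ 6^2 = 36 ≡ 17 (mod 19)
15^64 ≡ 17^2 = 289 ≡ 4 (mod 19)
15^128 ≡ 4^2 = 16 (mod 19)
15^256 ≡ 16^2 = 256 ≡ 9 (mod 19)
15^512 ≡ 9^2 = 81 ≡ 5 (mod 19)
15^1024 ≡ 5^2 = 25 ≡ 6 (mod 19)
15^1519 = 15^1024 × 15^256 × 15^128 × 15^64 × 15^32 × 15^8 × 15^4 × 15^2 × 15^1 ≡ 6 × 9 × 16 × 4 × 17 × 5 × 9 × 16 × 15 (mod 19).
Accumulate the product:
6 × 9 = 54 ≡ 16
16 × 16 = 256 ≡ 9
9 × 4 = 36 ≡ 17
17 × 17 = 289 ≡ 4
4 × 5 = 20 ≡ 1
1 × 9 = 9
9 × 16 = 144 ≡ 11
11 × 15 = 165 ≡ 13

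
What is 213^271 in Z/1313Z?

255

By square-and-multiply:
271 in binary is 100001111, i.e. 271 = 256 + 8 + 4 + 2 + 1.
213^1 ≡ 213 (mod 1313)
213^2 ≡ 213^2 = 45369 ≡ 727 (mod 1313)
213^4 ≡ 727^2 = 528529 ≡ 703 (mod 1313)
213^8 ≡ 703^2 = 494209 ≡ 521 (mod 1313)
213^16 ≡ 521^2 = 271441 ≡ 963 (mod 1313)
213^32 ≡ 963^2 = 927369 ≡ 391 (mod 1313)
213^64 ≡ 391^2 = 152881 ≡ 573 (mod 1313)
213^128 ≡ 573^2 = 328329 ≡ 79 (mod 1313)
213^256 ≡ 79^2 = 6241 ≡ 989 (mod 1313)
213^271 = 213^256 × 213^8 × 213^4 × 213^2 × 213^1 ≡ 989 × 521 × 703 × 727 × 213 (mod 1313).
Accumulate the product:
989 × 521 = 515269 ≡ 573
573 × 703 = 402819 ≡ 1041
1041 × 727 = 756807 ≡ 519
519 × 213 = 110547 ≡ 255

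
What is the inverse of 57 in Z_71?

5

By the extended Euclidean algorithm:
71 = 1·57 + 14
57 = 4·14 + 1
14 = 14·1 + 0
gcd(57, 71) = 1, so the inverse exists.
Back-substitute for 1:
1 = 1·57 − 4·14
  = −4·71 + 5·57
So 57⁻¹ ≡ 5 (mod 71).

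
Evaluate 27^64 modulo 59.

57

27^1 ≡ 27 (mod 59)
27^2 ≡ 27^2 = 729 ≡ 21 (mod 59)
27^4 ≡ 21^2 = 441 ≡ 28 (mod 59)
27^8 ≡ 28^2 = 784 ≡ 17 (mod 59)
27^16 ≡ 17^2 = 289 ≡ 53 (mod 59)
27^32 ≡ 53^2 = 2809 ≡ 36 (mod 59)
27^64 ≡ 36^2 = 1296 ≡ 57 (mod 59)
So 27^64 ≡ 57 (mod 59).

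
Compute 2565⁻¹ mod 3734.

Apply the Euclidean algorithm and back-substitute:
3734 = 1*2565 + 1169
2565 = 2*1169 + 227
1169 = 5*227 + 34
227 = 6*34 + 23
34 = 1*23 + 11
23 = 2*11 + 1
11 = 11*1 + 0
gcd(2565, 3734) = 1, so the inverse exists.
Back-substitute for 1:
1 = 1*23 − 2*11
  = −2*34 + 3*23
  = 3*227 − 20*34
  = −20*1169 + 103*227
  = 103*2565 − 226*1169
  = −226*3734 + 329*2565
So 2565⁻¹ ≡ 329 (mod 3734).

329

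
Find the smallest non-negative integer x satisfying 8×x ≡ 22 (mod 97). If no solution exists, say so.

gcd(8, 97) = 1, so a unique solution mod 97 exists.
8⁻¹ ≡ 85 (mod 97).
x ≡ 85×22 ≡ 27 (mod 97).

27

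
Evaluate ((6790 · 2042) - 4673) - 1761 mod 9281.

6790 · 2042 = 13865180 ≡ 8647 (mod 9281)
8647 - 4673 = 3974
3974 - 1761 = 2213

2213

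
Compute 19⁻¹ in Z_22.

7

By the extended Euclidean algorithm:
22 = 1·19 + 3
19 = 6·3 + 1
3 = 3·1 + 0
gcd(19, 22) = 1, so the inverse exists.
Bézout: 1 = −6·22 + 7·19.
So 19⁻¹ ≡ 7 (mod 22).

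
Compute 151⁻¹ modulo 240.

151

Apply the Euclidean algorithm and back-substitute:
240 = 1×151 + 89
151 = 1×89 + 62
89 = 1×62 + 27
62 = 2×27 + 8
27 = 3×8 + 3
8 = 2×3 + 2
3 = 1×2 + 1
2 = 2×1 + 0
gcd(151, 240) = 1, so the inverse exists.
Back-substitute for 1:
1 = 1×3 − 1×2
  = −1×8 + 3×3
  = 3×27 − 10×8
  = −10×62 + 23×27
  = 23×89 − 33×62
  = −33×151 + 56×89
  = 56×240 − 89×151
So 151⁻¹ ≡ −89 ≡ 151 (mod 240).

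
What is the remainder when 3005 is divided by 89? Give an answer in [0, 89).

68

3005 = 33×89 + 68, so 3005 ≡ 68 (mod 89).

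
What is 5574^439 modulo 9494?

7646

439 in binary is 110110111, i.e. 439 = 256 + 128 + 32 + 16 + 4 + 2 + 1.
5574^1 ≡ 5574 (mod 9494)
5574^2 ≡ 5574^2 = 31069476 ≡ 5108 (mod 9494)
5574^4 ≡ 5108^2 = 26091664 ≡ 2152 (mod 9494)
5574^8 ≡ 2152^2 = 4631104 ≡ 7526 (mod 9494)
5574^16 ≡ 7526^2 = 56640676 ≡ 8966 (mod 9494)
5574^32 ≡ 8966^2 = 80389156 ≡ 3458 (mod 9494)
5574^64 ≡ 3458^2 = 11957764 ≡ 4818 (mod 9494)
5574^128 ≡ 4818^2 = 23213124 ≡ 294 (mod 9494)
5574^256 ≡ 294^2 = 86436 ≡ 990 (mod 9494)
5574^439 = 5574^256 * 5574^128 * 5574^32 * 5574^16 * 5574^4 * 5574^2 * 5574^1 ≡ 990 * 294 * 3458 * 8966 * 2152 * 5108 * 5574 (mod 9494).
Accumulate the product:
990 * 294 = 291060 ≡ 6240
6240 * 3458 = 21577920 ≡ 7552
7552 * 8966 = 67711232 ≡ 24
24 * 2152 = 51648 ≡ 4178
4178 * 5108 = 21341224 ≡ 8206
8206 * 5574 = 45740244 ≡ 7646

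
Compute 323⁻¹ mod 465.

465 = 1·323 + 142
323 = 2·142 + 39
142 = 3·39 + 25
39 = 1·25 + 14
25 = 1·14 + 11
14 = 1·11 + 3
11 = 3·3 + 2
3 = 1·2 + 1
2 = 2·1 + 0
gcd(323, 465) = 1, so the inverse exists.
Bézout: 1 = −116·465 + 167·323.
So 323⁻¹ ≡ 167 (mod 465).

167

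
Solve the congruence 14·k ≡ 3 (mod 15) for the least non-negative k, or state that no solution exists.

gcd(14, 15) = 1, so a unique solution mod 15 exists.
14⁻¹ ≡ 14 (mod 15).
k ≡ 14·3 ≡ 12 (mod 15).

12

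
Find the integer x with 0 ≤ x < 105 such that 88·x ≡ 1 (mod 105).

Run the extended Euclidean algorithm:
105 = 1·88 + 17
88 = 5·17 + 3
17 = 5·3 + 2
3 = 1·2 + 1
2 = 2·1 + 0
gcd(88, 105) = 1, so the inverse exists.
Bézout: 1 = −31·105 + 37·88.
So 88⁻¹ ≡ 37 (mod 105).

37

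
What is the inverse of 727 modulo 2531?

94

Apply the Euclidean algorithm and back-substitute:
2531 = 3*727 + 350
727 = 2*350 + 27
350 = 12*27 + 26
27 = 1*26 + 1
26 = 26*1 + 0
gcd(727, 2531) = 1, so the inverse exists.
Back-substitute for 1:
1 = 1*27 − 1*26
  = −1*350 + 13*27
  = 13*727 − 27*350
  = −27*2531 + 94*727
So 727⁻¹ ≡ 94 (mod 2531).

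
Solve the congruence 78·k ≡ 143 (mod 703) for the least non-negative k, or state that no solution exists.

gcd(78, 703) = 1, so a unique solution mod 703 exists.
78⁻¹ ≡ 694 (mod 703).
k ≡ 694·143 ≡ 119 (mod 703).

119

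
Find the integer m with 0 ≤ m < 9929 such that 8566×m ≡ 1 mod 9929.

8931

Apply the Euclidean algorithm and back-substitute:
9929 = 1·8566 + 1363
8566 = 6·1363 + 388
1363 = 3·388 + 199
388 = 1·199 + 189
199 = 1·189 + 10
189 = 18·10 + 9
10 = 1·9 + 1
9 = 9·1 + 0
gcd(8566, 9929) = 1, so the inverse exists.
Back-substitute for 1:
1 = 1·10 − 1·9
  = −1·189 + 19·10
  = 19·199 − 20·189
  = −20·388 + 39·199
  = 39·1363 − 137·388
  = −137·8566 + 861·1363
  = 861·9929 − 998·8566
So 8566⁻¹ ≡ −998 ≡ 8931 (mod 9929).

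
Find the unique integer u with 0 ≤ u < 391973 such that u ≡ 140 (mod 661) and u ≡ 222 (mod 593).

335267

661⁻¹ mod 593: 661×375 ≡ 1 (mod 593), so 661⁻¹ ≡ 375.
u = 140 + 661×((222 − 140)×375 mod 593) = 140 + 661×507 = 335267.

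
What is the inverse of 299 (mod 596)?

299

Run the extended Euclidean algorithm:
596 = 1×299 + 297
299 = 1×297 + 2
297 = 148×2 + 1
2 = 2×1 + 0
gcd(299, 596) = 1, so the inverse exists.
Bézout: 1 = 149×596 − 297×299.
So 299⁻¹ ≡ −297 ≡ 299 (mod 596).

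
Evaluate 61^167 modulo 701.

61^1 ≡ 61 (mod 701)
61^2 ≡ 61^2 = 3721 ≡ 216 (mod 701)
61^4 ≡ 216^2 = 46656 ≡ 390 (mod 701)
61^8 ≡ 390^2 = 152100 ≡ 684 (mod 701)
61^16 ≡ 684^2 = 467856 ≡ 289 (mod 701)
61^32 ≡ 289^2 = 83521 ≡ 102 (mod 701)
61^64 ≡ 102^2 = 10404 ≡ 590 (mod 701)
61^128 ≡ 590^2 = 348100 ≡ 404 (mod 701)
61^167 = 61^128 · 61^32 · 61^4 · 61^2 · 61^1 ≡ 404 · 102 · 390 · 216 · 61 (mod 701).
Accumulate the product:
404 · 102 = 41208 ≡ 550
550 · 390 = 214500 ≡ 695
695 · 216 = 150120 ≡ 106
106 · 61 = 6466 ≡ 157

157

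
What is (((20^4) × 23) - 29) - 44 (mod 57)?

7

(20)^4 ≡ 1 (mod 57)
1 × 23 = 23
23 - 29 = -6 ≡ 51 (mod 57)
51 - 44 = 7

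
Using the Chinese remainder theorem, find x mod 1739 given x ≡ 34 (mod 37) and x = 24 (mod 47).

71

37⁻¹ mod 47: 37×14 ≡ 1 (mod 47), so 37⁻¹ ≡ 14.
x = 34 + 37×((24 − 34)×14 mod 47) = 34 + 37×1 = 71.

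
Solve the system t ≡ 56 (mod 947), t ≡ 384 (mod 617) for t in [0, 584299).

82445

947⁻¹ mod 617: 947*574 ≡ 1 (mod 617), so 947⁻¹ ≡ 574.
t = 56 + 947*((384 − 56)*574 mod 617) = 56 + 947*87 = 82445.
Check: 82445 mod 947 = 56, 82445 mod 617 = 384. ✓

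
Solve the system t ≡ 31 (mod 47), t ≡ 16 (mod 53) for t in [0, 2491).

1394

47⁻¹ mod 53: 47·44 ≡ 1 (mod 53), so 47⁻¹ ≡ 44.
t = 31 + 47·((16 − 31)·44 mod 53) = 31 + 47·29 = 1394.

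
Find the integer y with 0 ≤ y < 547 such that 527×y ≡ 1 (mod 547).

547 = 1×527 + 20
527 = 26×20 + 7
20 = 2×7 + 6
7 = 1×6 + 1
6 = 6×1 + 0
gcd(527, 547) = 1, so the inverse exists.
Bézout: 1 = −79×547 + 82×527.
So 527⁻¹ ≡ 82 (mod 547).

82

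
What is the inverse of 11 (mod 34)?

Run the extended Euclidean algorithm:
34 = 3*11 + 1
11 = 11*1 + 0
gcd(11, 34) = 1, so the inverse exists.
Bézout: 1 = 1*34 − 3*11.
So 11⁻¹ ≡ −3 ≡ 31 (mod 34).

31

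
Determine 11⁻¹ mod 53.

29

53 = 4*11 + 9
11 = 1*9 + 2
9 = 4*2 + 1
2 = 2*1 + 0
gcd(11, 53) = 1, so the inverse exists.
Bézout: 1 = 5*53 − 24*11.
So 11⁻¹ ≡ −24 ≡ 29 (mod 53).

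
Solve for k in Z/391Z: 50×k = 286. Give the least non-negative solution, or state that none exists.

gcd(50, 391) = 1, so a unique solution mod 391 exists.
50⁻¹ ≡ 305 (mod 391).
k ≡ 305×286 ≡ 37 (mod 391).

37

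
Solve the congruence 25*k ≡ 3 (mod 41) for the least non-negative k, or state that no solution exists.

28

gcd(25, 41) = 1, so a unique solution mod 41 exists.
25⁻¹ ≡ 23 (mod 41).
k ≡ 23*3 ≡ 28 (mod 41).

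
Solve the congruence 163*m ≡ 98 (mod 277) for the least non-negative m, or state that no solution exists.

4

gcd(163, 277) = 1, so a unique solution mod 277 exists.
163⁻¹ ≡ 17 (mod 277).
m ≡ 17*98 ≡ 4 (mod 277).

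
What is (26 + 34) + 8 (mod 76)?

68

26 + 34 = 60
60 + 8 = 68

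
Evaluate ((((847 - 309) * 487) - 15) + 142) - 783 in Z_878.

847 - 309 = 538
538 * 487 = 262006 ≡ 362 (mod 878)
362 - 15 = 347
347 + 142 = 489
489 - 783 = -294 ≡ 584 (mod 878)

584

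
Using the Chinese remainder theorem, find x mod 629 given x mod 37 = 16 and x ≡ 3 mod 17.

37⁻¹ mod 17: 37×6 ≡ 1 (mod 17), so 37⁻¹ ≡ 6.
x = 16 + 37×((3 − 16)×6 mod 17) = 16 + 37×7 = 275.
Check: 275 mod 37 = 16, 275 mod 17 = 3. ✓

275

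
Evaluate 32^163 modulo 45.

Using repeated squaring:
163 in binary is 10100011, i.e. 163 = 128 + 32 + 2 + 1.
32^1 ≡ 32 (mod 45)
32^2 ≡ 32^2 = 1024 ≡ 34 (mod 45)
32^4 ≡ 34^2 = 1156 ≡ 31 (mod 45)
32^8 ≡ 31^2 = 961 ≡ 16 (mod 45)
32^16 ≡ 16^2 = 256 ≡ 31 (mod 45)
32^32 ≡ 31^2 = 961 ≡ 16 (mod 45)
32^64 ≡ 16^2 = 256 ≡ 31 (mod 45)
32^128 ≡ 31^2 = 961 ≡ 16 (mod 45)
32^163 = 32^128 * 32^32 * 32^2 * 32^1 ≡ 16 * 16 * 34 * 32 (mod 45).
Accumulate the product:
16 * 16 = 256 ≡ 31
31 * 34 = 1054 ≡ 19
19 * 32 = 608 ≡ 23

23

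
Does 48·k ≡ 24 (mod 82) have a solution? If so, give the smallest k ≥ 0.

gcd(48, 82) = 2, and 2 | 24, so solutions exist.
Divide through by 2: 24·k ≡ 12 mod 41.
24⁻¹ ≡ 12 (mod 41).
k ≡ 12·12 ≡ 21 (mod 41).
The smallest non-negative solution is k = 21.

21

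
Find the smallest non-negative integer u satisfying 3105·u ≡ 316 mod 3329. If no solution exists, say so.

gcd(3105, 3329) = 1, so a unique solution mod 3329 exists.
3105⁻¹ ≡ 966 (mod 3329).
u ≡ 966·316 ≡ 2317 (mod 3329).

2317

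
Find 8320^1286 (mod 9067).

8900

Using repeated squaring:
1286 in binary is 10100000110, i.e. 1286 = 1024 + 256 + 4 + 2.
8320^1 ≡ 8320 (mod 9067)
8320^2 ≡ 8320^2 = 69222400 ≡ 4922 (mod 9067)
8320^4 ≡ 4922^2 = 24226084 ≡ 8127 (mod 9067)
8320^8 ≡ 8127^2 = 66048129 ≡ 4101 (mod 9067)
8320^16 ≡ 4101^2 = 16818201 ≡ 7983 (mod 9067)
8320^32 ≡ 7983^2 = 63728289 ≡ 5413 (mod 9067)
8320^64 ≡ 5413^2 = 29300569 ≡ 5092 (mod 9067)
8320^128 ≡ 5092^2 = 25928464 ≡ 5911 (mod 9067)
8320^256 ≡ 5911^2 = 34939921 ≡ 4770 (mod 9067)
8320^512 ≡ 4770^2 = 22752900 ≡ 3797 (mod 9067)
8320^1024 ≡ 3797^2 = 14417209 ≡ 679 (mod 9067)
8320^1286 = 8320^1024 * 8320^256 * 8320^4 * 8320^2 ≡ 679 * 4770 * 8127 * 4922 (mod 9067).
Accumulate the product:
679 * 4770 = 3238830 ≡ 1911
1911 * 8127 = 15530697 ≡ 7993
7993 * 4922 = 39341546 ≡ 8900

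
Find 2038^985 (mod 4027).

By square-and-multiply:
2038^1 ≡ 2038 (mod 4027)
2038^2 ≡ 2038^2 = 4153444 ≡ 1607 (mod 4027)
2038^4 ≡ 1607^2 = 2582449 ≡ 1142 (mod 4027)
2038^8 ≡ 1142^2 = 1304164 ≡ 3443 (mod 4027)
2038^16 ≡ 3443^2 = 11854249 ≡ 2788 (mod 4027)
2038^32 ≡ 2788^2 = 7772944 ≡ 834 (mod 4027)
2038^64 ≡ 834^2 = 695556 ≡ 2912 (mod 4027)
2038^128 ≡ 2912^2 = 8479744 ≡ 2909 (mod 4027)
2038^256 ≡ 2909^2 = 8462281 ≡ 1554 (mod 4027)
2038^512 ≡ 1554^2 = 2414916 ≡ 2743 (mod 4027)
2038^985 = 2038^512 · 2038^256 · 2038^128 · 2038^64 · 2038^16 · 2038^8 · 2038^1 ≡ 2743 · 1554 · 2909 · 2912 · 2788 · 3443 · 2038 (mod 4027).
Accumulate the product:
2743 · 1554 = 4262622 ≡ 2056
2056 · 2909 = 5980904 ≡ 809
809 · 2912 = 2355808 ≡ 13
13 · 2788 = 36244 ≡ 1
1 · 3443 = 3443
3443 · 2038 = 7016834 ≡ 1800

1800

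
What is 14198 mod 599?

14198 = 23·599 + 421, so 14198 ≡ 421 (mod 599).

421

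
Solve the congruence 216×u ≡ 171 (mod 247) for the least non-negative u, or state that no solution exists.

gcd(216, 247) = 1, so a unique solution mod 247 exists.
216⁻¹ ≡ 239 (mod 247).
u ≡ 239×171 ≡ 114 (mod 247).

114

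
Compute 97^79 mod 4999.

321

Using repeated squaring:
97^1 ≡ 97 (mod 4999)
97^2 ≡ 97^2 = 9409 ≡ 4410 (mod 4999)
97^4 ≡ 4410^2 = 19448100 ≡ 1990 (mod 4999)
97^8 ≡ 1990^2 = 3960100 ≡ 892 (mod 4999)
97^16 ≡ 892^2 = 795664 ≡ 823 (mod 4999)
97^32 ≡ 823^2 = 677329 ≡ 2464 (mod 4999)
97^64 ≡ 2464^2 = 6071296 ≡ 2510 (mod 4999)
97^79 = 97^64 × 97^8 × 97^4 × 97^2 × 97^1 ≡ 2510 × 892 × 1990 × 4410 × 97 (mod 4999).
Accumulate the product:
2510 × 892 = 2238920 ≡ 4367
4367 × 1990 = 8690330 ≡ 2068
2068 × 4410 = 9119880 ≡ 1704
1704 × 97 = 165288 ≡ 321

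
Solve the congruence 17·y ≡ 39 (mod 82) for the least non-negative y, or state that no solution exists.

gcd(17, 82) = 1, so a unique solution mod 82 exists.
17⁻¹ ≡ 29 (mod 82).
y ≡ 29·39 ≡ 65 (mod 82).

65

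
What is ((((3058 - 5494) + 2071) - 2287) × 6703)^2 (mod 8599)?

3058 - 5494 = -2436 ≡ 6163 (mod 8599)
6163 + 2071 = 8234
8234 - 2287 = 5947
5947 × 6703 = 39862741 ≡ 6376 (mod 8599)
(6376)^2 ≡ 5903 (mod 8599)

5903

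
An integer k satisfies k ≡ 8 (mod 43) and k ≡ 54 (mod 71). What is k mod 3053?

43⁻¹ mod 71: 43*38 ≡ 1 (mod 71), so 43⁻¹ ≡ 38.
k = 8 + 43*((54 − 8)*38 mod 71) = 8 + 43*44 = 1900.

1900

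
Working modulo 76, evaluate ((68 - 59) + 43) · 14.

68 - 59 = 9
9 + 43 = 52
52 · 14 = 728 ≡ 44 (mod 76)

44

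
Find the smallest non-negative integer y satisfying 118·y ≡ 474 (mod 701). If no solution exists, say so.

206

gcd(118, 701) = 1, so a unique solution mod 701 exists.
118⁻¹ ≡ 101 (mod 701).
y ≡ 101·474 ≡ 206 (mod 701).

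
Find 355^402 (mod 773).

402 in binary is 110010010, i.e. 402 = 256 + 128 + 16 + 2.
355^1 ≡ 355 (mod 773)
355^2 ≡ 355^2 = 126025 ≡ 26 (mod 773)
355^4 ≡ 26^2 = 676 (mod 773)
355^8 ≡ 676^2 = 456976 ≡ 133 (mod 773)
355^16 ≡ 133^2 = 17689 ≡ 683 (mod 773)
355^32 ≡ 683^2 = 466489 ≡ 370 (mod 773)
355^64 ≡ 370^2 = 136900 ≡ 79 (mod 773)
355^128 ≡ 79^2 = 6241 ≡ 57 (mod 773)
355^256 ≡ 57^2 = 3249 ≡ 157 (mod 773)
355^402 = 355^256 · 355^128 · 355^16 · 355^2 ≡ 157 · 57 · 683 · 26 (mod 773).
Accumulate the product:
157 · 57 = 8949 ≡ 446
446 · 683 = 304618 ≡ 56
56 · 26 = 1456 ≡ 683

683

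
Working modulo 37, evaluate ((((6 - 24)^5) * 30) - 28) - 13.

6 - 24 = -18 ≡ 19 (mod 37)
(19)^5 ≡ 22 (mod 37)
22 * 30 = 660 ≡ 31 (mod 37)
31 - 28 = 3
3 - 13 = -10 ≡ 27 (mod 37)

27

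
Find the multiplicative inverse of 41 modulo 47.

47 = 1·41 + 6
41 = 6·6 + 5
6 = 1·5 + 1
5 = 5·1 + 0
gcd(41, 47) = 1, so the inverse exists.
Bézout: 1 = 7·47 − 8·41.
So 41⁻¹ ≡ −8 ≡ 39 (mod 47).

39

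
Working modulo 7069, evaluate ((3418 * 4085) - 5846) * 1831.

5989

3418 * 4085 = 13962530 ≡ 1255 (mod 7069)
1255 - 5846 = -4591 ≡ 2478 (mod 7069)
2478 * 1831 = 4537218 ≡ 5989 (mod 7069)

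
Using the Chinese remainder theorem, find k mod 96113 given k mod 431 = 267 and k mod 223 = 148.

48539

431⁻¹ mod 223: 431·104 ≡ 1 (mod 223), so 431⁻¹ ≡ 104.
k = 267 + 431·((148 − 267)·104 mod 223) = 267 + 431·112 = 48539.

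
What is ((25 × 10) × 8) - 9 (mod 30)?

11

25 × 10 = 250 ≡ 10 (mod 30)
10 × 8 = 80 ≡ 20 (mod 30)
20 - 9 = 11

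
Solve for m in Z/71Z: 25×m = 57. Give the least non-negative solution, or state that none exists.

gcd(25, 71) = 1, so a unique solution mod 71 exists.
25⁻¹ ≡ 54 (mod 71).
m ≡ 54×57 ≡ 25 (mod 71).

25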